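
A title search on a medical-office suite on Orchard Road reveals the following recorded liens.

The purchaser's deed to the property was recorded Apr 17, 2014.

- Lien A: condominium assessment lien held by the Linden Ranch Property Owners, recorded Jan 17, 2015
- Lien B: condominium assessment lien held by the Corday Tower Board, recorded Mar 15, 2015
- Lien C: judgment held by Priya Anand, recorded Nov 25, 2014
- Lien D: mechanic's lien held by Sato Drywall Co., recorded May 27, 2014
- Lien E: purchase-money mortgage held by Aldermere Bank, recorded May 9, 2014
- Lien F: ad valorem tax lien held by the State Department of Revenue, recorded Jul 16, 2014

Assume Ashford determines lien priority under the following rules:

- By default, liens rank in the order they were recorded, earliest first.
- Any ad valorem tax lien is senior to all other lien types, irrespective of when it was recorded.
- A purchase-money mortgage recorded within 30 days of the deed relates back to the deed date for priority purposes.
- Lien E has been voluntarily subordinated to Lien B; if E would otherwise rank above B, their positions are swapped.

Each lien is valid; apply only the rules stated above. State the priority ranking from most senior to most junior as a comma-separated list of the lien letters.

Adjusting effective dates: E relates back to the deed date Apr 17, 2014.
F is an ad valorem tax lien, so it outranks all other liens regardless of date.
Ordering the rest by effective date: E (Apr 17, 2014), D (May 27, 2014), C (Nov 25, 2014), A (Jan 17, 2015), B (Mar 15, 2015).
E is senior to B before the subordination, so the two trade places.

F, B, D, C, A, E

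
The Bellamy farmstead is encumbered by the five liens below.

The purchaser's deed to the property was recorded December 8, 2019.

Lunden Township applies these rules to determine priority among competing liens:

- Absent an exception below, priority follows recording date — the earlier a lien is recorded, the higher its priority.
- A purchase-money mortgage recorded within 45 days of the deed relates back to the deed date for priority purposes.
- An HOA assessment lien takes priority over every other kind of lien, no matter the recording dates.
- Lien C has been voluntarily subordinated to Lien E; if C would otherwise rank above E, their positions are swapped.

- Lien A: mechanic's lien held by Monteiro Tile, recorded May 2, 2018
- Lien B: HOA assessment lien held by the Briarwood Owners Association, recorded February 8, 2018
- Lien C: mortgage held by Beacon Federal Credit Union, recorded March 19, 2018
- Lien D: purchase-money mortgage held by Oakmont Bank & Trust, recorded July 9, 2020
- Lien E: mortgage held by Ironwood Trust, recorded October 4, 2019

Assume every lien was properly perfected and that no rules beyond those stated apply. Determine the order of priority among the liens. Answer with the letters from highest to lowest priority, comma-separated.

B, E, A, C, D

Effective dates: D was recorded 214 days after the deed, outside the 45-day window, so it keeps its recording date.
B, as an HOA assessment lien, has superpriority and ranks first.
Among the remaining liens, by effective date: C (March 19, 2018), A (May 2, 2018), E (October 4, 2019), D (July 9, 2020).
C would otherwise be senior to E, so under the subordination agreement C and E exchange positions.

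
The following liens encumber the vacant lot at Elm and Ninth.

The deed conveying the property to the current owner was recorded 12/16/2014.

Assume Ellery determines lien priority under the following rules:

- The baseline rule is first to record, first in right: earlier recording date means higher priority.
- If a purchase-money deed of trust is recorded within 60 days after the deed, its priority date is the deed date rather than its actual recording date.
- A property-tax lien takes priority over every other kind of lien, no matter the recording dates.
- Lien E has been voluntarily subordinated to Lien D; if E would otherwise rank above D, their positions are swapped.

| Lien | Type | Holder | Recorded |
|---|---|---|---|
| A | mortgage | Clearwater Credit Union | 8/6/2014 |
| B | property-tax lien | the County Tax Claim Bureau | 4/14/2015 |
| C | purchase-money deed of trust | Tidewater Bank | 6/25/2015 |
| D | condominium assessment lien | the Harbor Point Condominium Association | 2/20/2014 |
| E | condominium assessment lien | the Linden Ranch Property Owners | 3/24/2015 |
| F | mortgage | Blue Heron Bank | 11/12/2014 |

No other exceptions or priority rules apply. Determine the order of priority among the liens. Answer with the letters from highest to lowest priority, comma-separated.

Effective dates: C missed the 60-day window (191 days after the deed), so its recording date stands.
B is a property-tax lien, so it outranks all other liens regardless of date.
The other liens, earliest effective date first: D (2/20/2014), A (8/6/2014), F (11/12/2014), E (3/24/2015), C (6/25/2015).
E is already junior to D, so the subordination agreement changes nothing.

B, D, A, F, E, C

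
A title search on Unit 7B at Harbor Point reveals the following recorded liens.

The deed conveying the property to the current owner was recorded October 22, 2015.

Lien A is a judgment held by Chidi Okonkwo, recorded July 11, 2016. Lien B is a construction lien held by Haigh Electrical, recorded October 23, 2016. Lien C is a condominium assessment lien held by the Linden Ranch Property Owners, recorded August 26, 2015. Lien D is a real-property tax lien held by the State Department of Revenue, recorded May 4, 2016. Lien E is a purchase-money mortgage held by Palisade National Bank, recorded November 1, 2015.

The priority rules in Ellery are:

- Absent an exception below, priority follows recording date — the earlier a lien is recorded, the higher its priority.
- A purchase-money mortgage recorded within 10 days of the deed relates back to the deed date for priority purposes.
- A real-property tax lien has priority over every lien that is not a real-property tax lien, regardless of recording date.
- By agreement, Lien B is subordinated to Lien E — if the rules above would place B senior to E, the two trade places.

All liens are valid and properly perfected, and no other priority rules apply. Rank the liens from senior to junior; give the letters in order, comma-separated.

Adjusting effective dates: E relates back to the deed date October 22, 2015.
D is a real-property tax lien, so it outranks all other liens regardless of date.
Among the remaining liens, by effective date: C (August 26, 2015), E (October 22, 2015), A (July 11, 2016), B (October 23, 2016).
B is already junior to E, so the subordination agreement changes nothing.

D, C, E, A, B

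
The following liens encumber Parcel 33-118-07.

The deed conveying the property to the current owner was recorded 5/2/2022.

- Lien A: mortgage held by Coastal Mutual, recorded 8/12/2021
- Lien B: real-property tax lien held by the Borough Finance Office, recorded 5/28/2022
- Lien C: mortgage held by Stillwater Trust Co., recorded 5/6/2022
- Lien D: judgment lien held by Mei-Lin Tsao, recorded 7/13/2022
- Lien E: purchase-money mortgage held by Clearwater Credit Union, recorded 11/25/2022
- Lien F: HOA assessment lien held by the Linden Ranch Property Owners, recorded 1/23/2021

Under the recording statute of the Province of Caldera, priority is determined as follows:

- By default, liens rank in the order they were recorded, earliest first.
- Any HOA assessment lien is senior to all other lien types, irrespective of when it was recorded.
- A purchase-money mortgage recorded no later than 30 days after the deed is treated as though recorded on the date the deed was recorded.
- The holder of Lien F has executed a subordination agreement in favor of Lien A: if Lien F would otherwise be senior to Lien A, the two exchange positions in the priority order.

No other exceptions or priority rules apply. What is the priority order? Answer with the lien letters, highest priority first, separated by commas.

A, F, C, B, D, E

Adjusting effective dates: E missed the 30-day window (207 days after the deed), so its recording date stands.
F is an HOA assessment lien, so it outranks all other liens regardless of date.
The other liens, earliest effective date first: A (8/12/2021), C (5/6/2022), B (5/28/2022), D (7/13/2022), E (11/25/2022).
Because F would otherwise rank above A, the subordination swaps them.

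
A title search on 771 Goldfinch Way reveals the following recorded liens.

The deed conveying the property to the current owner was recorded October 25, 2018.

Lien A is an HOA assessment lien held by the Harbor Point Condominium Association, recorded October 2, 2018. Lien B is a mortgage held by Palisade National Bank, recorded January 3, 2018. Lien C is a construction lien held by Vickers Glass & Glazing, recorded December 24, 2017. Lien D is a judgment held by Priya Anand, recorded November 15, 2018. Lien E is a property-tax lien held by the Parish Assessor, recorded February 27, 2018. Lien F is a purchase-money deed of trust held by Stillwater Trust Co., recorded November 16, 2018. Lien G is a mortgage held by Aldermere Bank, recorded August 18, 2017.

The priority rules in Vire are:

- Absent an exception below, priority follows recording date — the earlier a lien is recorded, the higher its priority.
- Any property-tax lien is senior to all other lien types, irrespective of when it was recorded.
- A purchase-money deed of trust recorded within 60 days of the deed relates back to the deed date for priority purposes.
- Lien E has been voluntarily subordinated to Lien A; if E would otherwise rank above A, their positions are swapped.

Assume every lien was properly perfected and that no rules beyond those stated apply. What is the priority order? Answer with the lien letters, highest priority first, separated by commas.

A, G, C, B, E, F, D

Effective dates: F's effective date is the deed date, October 25, 2018.
E, as a property-tax lien, has superpriority and ranks first.
Ordering the rest by effective date: G (August 18, 2017), C (December 24, 2017), B (January 3, 2018), A (October 2, 2018), F (October 25, 2018), D (November 15, 2018).
The subordination applies — E was senior to A — so E and A swap.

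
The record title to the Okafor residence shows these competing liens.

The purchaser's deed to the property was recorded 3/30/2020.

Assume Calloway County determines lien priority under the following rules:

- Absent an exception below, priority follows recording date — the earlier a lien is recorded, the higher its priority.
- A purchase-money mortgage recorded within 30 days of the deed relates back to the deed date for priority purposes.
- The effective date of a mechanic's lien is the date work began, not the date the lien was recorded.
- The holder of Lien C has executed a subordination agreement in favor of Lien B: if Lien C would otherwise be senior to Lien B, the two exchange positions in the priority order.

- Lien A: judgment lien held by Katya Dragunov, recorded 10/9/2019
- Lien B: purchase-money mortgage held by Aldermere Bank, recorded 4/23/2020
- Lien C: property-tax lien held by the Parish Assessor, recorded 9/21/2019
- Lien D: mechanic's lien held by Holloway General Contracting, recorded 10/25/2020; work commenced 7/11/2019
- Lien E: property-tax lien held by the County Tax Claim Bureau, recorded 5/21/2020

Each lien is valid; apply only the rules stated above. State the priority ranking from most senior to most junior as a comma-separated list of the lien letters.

Effective dates after the stated exceptions: B relates back to the deed date 3/30/2020; D relates back to 7/11/2019 (work commenced).
By effective date, earliest first: D (7/11/2019), C (9/21/2019), A (10/9/2019), B (3/30/2020), E (5/21/2020).
The subordination applies — C was senior to B — so C and B swap.

D, B, A, C, E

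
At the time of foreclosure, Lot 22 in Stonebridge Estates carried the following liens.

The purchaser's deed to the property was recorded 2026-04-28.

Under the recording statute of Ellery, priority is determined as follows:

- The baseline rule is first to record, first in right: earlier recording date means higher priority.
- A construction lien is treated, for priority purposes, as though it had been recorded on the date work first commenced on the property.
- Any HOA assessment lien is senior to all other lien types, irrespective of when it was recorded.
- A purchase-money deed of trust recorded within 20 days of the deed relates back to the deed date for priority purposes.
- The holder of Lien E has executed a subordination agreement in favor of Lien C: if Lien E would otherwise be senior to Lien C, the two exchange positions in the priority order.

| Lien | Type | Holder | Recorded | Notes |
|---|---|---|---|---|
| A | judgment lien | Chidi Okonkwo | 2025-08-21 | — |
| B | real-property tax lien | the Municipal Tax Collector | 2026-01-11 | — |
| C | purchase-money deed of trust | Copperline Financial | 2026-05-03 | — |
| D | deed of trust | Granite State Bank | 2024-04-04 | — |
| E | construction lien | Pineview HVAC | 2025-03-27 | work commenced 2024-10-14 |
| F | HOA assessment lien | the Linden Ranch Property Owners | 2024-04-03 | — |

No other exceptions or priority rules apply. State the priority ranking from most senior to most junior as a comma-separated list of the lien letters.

Effective dates after the stated exceptions: C was recorded within the 20-day window, so its effective date is the deed date 2026-04-28; E's effective date is 2024-10-14, when work began.
F is an HOA assessment lien, so it outranks all other liens regardless of date.
Remaining liens by effective date: D (2024-04-04), E (2024-10-14), A (2025-08-21), B (2026-01-11), C (2026-04-28).
The subordination applies — E was senior to C — so E and C swap.

F, D, C, A, B, E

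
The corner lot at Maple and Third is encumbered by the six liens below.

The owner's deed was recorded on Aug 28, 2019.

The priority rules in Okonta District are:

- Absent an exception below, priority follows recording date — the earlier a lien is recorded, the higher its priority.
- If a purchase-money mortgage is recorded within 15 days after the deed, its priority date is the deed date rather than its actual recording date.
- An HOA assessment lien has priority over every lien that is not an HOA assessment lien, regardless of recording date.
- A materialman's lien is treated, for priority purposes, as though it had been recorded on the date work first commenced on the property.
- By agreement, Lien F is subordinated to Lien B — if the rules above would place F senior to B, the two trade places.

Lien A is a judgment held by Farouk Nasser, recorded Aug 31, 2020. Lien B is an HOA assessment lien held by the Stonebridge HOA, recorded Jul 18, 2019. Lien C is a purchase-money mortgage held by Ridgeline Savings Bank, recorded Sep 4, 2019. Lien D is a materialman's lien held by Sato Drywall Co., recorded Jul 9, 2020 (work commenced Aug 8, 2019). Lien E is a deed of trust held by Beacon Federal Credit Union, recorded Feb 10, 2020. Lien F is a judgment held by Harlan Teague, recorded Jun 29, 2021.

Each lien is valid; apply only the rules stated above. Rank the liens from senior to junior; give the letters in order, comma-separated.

B, D, C, E, A, F

Adjusting effective dates: C relates back to the deed date Aug 28, 2019; D is treated as recorded Aug 8, 2019, the work-commencement date.
B, as an HOA assessment lien, has superpriority and ranks first.
Remaining liens by effective date: D (Aug 8, 2019), C (Aug 28, 2019), E (Feb 10, 2020), A (Aug 31, 2020), F (Jun 29, 2021).
Since F is not senior to B, the subordination leaves the order unchanged.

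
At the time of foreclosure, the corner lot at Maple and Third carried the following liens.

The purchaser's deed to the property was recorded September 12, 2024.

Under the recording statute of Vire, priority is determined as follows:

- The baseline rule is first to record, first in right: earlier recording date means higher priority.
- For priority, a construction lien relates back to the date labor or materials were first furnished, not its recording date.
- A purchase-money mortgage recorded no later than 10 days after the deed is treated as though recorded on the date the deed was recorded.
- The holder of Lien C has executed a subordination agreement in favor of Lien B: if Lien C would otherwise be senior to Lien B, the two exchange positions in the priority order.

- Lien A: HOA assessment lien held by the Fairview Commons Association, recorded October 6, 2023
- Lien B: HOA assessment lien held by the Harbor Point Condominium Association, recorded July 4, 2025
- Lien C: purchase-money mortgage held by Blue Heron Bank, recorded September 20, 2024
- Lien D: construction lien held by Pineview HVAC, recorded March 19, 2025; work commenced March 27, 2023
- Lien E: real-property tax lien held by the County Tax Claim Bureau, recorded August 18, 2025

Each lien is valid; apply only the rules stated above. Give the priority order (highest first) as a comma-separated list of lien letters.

First, effective dates: C was recorded within the 10-day window, so its effective date is the deed date September 12, 2024; D relates back to March 27, 2023 (work commenced).
Ordering by effective date: D (March 27, 2023), A (October 6, 2023), C (September 12, 2024), B (July 4, 2025), E (August 18, 2025).
The subordination applies — C was senior to B — so C and B swap.

D, A, B, C, E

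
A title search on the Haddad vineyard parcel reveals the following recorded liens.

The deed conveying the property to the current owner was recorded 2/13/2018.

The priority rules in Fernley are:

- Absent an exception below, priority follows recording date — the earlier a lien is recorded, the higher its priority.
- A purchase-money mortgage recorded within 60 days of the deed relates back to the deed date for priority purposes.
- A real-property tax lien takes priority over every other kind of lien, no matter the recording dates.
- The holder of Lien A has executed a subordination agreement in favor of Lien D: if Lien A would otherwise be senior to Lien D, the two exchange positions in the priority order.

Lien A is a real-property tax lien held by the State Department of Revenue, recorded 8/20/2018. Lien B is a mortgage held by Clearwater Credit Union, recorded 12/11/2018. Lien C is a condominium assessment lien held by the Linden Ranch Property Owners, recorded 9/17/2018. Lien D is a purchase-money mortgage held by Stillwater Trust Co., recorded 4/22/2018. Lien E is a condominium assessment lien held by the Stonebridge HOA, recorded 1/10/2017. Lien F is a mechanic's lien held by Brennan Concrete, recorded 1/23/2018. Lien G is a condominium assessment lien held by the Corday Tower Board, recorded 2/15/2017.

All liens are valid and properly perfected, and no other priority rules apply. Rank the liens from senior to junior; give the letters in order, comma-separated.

D, E, G, F, A, C, B

Effective dates: D was recorded 68 days after the deed — beyond 60 days — so no relation-back applies.
A is a real-property tax lien, so it outranks all other liens regardless of date.
Remaining liens by effective date: E (1/10/2017), G (2/15/2017), F (1/23/2018), D (4/22/2018), C (9/17/2018), B (12/11/2018).
A is senior to D before the subordination, so the two trade places.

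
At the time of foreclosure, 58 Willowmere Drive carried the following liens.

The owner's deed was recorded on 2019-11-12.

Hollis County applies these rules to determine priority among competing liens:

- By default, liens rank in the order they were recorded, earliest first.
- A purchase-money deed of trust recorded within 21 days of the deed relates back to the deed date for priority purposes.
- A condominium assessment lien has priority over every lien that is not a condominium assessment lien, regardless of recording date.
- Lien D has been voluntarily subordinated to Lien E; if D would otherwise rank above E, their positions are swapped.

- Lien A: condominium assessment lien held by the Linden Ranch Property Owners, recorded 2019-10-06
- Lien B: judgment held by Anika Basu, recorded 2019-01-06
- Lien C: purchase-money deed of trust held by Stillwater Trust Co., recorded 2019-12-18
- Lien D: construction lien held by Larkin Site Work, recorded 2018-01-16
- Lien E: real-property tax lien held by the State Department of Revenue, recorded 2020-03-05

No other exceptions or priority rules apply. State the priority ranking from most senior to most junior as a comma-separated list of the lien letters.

Effective dates after the stated exceptions: C missed the 21-day window (36 days after the deed), so its recording date stands.
A is a condominium assessment lien, so it outranks all other liens regardless of date.
Remaining liens by effective date: D (2018-01-16), B (2019-01-06), C (2019-12-18), E (2020-03-05).
The subordination applies — D was senior to E — so D and E swap.

A, E, B, C, D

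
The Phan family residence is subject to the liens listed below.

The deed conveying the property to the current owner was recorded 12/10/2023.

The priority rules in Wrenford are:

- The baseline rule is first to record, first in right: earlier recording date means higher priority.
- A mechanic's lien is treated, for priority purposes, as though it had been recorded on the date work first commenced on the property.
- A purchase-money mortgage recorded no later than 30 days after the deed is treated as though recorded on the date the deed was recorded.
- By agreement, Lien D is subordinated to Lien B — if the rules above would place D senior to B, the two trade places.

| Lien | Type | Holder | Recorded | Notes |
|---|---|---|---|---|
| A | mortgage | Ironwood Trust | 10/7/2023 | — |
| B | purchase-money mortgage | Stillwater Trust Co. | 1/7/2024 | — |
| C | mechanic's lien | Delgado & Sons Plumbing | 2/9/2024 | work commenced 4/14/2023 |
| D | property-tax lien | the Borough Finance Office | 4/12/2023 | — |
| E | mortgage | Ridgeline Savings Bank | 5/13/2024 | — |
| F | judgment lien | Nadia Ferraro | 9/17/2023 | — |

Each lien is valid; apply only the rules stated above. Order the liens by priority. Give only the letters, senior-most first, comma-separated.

First, effective dates: B was recorded within the 30-day window, so its effective date is the deed date 12/10/2023; C relates back to 4/14/2023 (work commenced).
By effective date, earliest first: D (4/12/2023), C (4/14/2023), F (9/17/2023), A (10/7/2023), B (12/10/2023), E (5/13/2024).
D would otherwise be senior to B, so under the subordination agreement D and B exchange positions.

B, C, F, A, D, E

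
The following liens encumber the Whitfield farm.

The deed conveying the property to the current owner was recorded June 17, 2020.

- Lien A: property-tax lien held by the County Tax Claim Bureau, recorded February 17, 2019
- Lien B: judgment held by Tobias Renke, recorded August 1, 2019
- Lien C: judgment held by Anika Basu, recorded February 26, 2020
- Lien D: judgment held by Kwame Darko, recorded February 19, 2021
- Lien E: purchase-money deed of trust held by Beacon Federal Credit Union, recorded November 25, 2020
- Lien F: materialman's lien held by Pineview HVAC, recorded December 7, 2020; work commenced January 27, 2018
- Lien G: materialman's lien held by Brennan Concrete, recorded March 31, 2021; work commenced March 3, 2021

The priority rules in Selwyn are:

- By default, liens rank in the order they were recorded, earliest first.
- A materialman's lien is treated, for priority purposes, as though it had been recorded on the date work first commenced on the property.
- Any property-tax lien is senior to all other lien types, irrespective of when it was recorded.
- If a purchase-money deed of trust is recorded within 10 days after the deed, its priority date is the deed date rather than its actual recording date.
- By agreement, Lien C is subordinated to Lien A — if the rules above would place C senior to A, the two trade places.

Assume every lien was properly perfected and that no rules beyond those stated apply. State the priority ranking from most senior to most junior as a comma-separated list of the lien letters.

Effective dates after the stated exceptions: E was recorded 161 days after the deed — beyond 10 days — so no relation-back applies; F is treated as recorded January 27, 2018, the work-commencement date; G is treated as recorded March 3, 2021, the work-commencement date.
A is a property-tax lien and takes priority over every other lien.
Remaining liens by effective date: F (January 27, 2018), B (August 1, 2019), C (February 26, 2020), E (November 25, 2020), D (February 19, 2021), G (March 3, 2021).
C already ranks below A; the subordination has no effect.

A, F, B, C, E, D, G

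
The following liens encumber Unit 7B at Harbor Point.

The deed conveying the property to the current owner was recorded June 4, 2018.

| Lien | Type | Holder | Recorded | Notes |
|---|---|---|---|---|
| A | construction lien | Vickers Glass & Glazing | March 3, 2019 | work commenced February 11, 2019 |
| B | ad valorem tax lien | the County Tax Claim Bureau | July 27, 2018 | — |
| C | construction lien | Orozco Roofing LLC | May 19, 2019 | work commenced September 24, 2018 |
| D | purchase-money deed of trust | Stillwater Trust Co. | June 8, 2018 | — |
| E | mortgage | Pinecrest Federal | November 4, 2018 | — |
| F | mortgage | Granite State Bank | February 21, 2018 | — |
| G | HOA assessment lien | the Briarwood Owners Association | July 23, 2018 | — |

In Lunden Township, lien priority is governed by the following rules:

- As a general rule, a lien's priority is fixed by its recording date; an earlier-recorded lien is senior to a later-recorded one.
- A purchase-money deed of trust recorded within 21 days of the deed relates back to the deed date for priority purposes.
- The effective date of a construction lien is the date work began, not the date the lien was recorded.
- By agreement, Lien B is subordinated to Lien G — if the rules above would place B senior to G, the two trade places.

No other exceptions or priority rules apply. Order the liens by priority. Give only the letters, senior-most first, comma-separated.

F, D, G, B, C, E, A

Adjusting effective dates: A relates back to February 11, 2019 (work commenced); C's effective date is September 24, 2018, when work began; D was recorded within the 21-day window, so its effective date is the deed date June 4, 2018.
Ordering by effective date: F (February 21, 2018), D (June 4, 2018), G (July 23, 2018), B (July 27, 2018), C (September 24, 2018), E (November 4, 2018), A (February 11, 2019).
B is already junior to G, so the subordination agreement changes nothing.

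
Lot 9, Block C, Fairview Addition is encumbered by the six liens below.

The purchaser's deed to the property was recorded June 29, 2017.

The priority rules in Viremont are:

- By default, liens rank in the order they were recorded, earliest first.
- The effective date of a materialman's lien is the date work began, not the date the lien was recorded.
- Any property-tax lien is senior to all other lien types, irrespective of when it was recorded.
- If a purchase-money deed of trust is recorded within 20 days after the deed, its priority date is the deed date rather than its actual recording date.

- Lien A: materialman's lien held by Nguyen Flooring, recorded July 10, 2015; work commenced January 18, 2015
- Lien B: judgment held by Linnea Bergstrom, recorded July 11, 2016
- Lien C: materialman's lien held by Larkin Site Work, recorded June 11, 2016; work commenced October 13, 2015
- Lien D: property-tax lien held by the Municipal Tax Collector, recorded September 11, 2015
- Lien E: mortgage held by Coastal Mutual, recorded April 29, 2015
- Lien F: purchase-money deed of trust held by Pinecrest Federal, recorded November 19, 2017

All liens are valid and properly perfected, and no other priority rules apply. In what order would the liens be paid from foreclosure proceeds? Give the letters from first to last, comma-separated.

D, A, E, C, B, F

Effective dates after the stated exceptions: A's effective date is January 18, 2015, when work began; C's effective date is October 13, 2015, when work began; F was recorded 143 days after the deed — beyond 20 days — so no relation-back applies.
D, as a property-tax lien, has superpriority and ranks first.
Among the remaining liens, by effective date: A (January 18, 2015), E (April 29, 2015), C (October 13, 2015), B (July 11, 2016), F (November 19, 2017).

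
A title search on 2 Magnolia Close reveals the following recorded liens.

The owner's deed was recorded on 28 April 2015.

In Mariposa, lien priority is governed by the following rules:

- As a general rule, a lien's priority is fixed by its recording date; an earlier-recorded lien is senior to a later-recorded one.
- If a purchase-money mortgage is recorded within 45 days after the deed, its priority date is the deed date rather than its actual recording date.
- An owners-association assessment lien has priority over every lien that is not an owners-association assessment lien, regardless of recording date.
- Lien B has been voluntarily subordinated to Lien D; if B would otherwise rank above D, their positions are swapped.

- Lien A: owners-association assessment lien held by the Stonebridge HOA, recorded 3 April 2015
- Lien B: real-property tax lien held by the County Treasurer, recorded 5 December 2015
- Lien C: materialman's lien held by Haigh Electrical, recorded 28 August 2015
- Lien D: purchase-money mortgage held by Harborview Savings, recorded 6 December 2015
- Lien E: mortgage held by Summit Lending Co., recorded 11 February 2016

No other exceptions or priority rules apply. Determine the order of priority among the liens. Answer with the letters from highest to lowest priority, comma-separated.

Adjusting effective dates: D was recorded 222 days after the deed, outside the 45-day window, so it keeps its recording date.
A, as an owners-association assessment lien, has superpriority and ranks first.
Remaining liens by effective date: C (28 August 2015), B (5 December 2015), D (6 December 2015), E (11 February 2016).
B is senior to D before the subordination, so the two trade places.

A, C, D, B, E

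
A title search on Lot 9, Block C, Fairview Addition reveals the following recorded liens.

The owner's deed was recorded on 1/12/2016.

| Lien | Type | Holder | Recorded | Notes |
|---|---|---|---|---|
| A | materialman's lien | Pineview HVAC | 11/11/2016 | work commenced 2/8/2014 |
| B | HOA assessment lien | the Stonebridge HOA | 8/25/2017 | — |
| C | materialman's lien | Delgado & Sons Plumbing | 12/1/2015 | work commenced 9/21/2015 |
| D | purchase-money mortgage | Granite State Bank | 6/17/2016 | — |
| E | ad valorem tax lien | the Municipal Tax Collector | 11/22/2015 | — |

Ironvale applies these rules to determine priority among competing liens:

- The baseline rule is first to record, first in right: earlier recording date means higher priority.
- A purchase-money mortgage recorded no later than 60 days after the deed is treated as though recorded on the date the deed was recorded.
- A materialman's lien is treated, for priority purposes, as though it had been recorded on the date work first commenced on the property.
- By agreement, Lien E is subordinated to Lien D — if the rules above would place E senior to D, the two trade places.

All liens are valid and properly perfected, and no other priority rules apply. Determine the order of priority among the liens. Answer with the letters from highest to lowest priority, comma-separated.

First, effective dates: A relates back to 2/8/2014 (work commenced); C's effective date is 9/21/2015, when work began; D was recorded 157 days after the deed, outside the 60-day window, so it keeps its recording date.
Sorted by effective date: A (2/8/2014), C (9/21/2015), E (11/22/2015), D (6/17/2016), B (8/25/2017).
Because E would otherwise rank above D, the subordination swaps them.

A, C, D, E, B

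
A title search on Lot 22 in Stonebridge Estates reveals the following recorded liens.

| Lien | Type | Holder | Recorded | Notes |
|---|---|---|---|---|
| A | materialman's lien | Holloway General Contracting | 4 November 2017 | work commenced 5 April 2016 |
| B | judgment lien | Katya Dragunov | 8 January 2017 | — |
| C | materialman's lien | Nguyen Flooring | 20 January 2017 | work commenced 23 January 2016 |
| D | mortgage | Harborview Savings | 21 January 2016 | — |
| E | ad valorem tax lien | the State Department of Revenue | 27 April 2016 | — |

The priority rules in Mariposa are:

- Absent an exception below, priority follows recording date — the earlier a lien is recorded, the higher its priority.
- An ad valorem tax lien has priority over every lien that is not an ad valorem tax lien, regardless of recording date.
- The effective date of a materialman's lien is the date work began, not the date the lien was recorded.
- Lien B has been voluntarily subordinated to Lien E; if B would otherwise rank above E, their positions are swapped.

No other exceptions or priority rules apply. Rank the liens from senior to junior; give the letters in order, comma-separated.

E, D, C, A, B

First, effective dates: A is treated as recorded 5 April 2016, the work-commencement date; C is treated as recorded 23 January 2016, the work-commencement date.
E, as an ad valorem tax lien, has superpriority and ranks first.
Ordering the rest by effective date: D (21 January 2016), C (23 January 2016), A (5 April 2016), B (8 January 2017).
B is already junior to E, so the subordination agreement changes nothing.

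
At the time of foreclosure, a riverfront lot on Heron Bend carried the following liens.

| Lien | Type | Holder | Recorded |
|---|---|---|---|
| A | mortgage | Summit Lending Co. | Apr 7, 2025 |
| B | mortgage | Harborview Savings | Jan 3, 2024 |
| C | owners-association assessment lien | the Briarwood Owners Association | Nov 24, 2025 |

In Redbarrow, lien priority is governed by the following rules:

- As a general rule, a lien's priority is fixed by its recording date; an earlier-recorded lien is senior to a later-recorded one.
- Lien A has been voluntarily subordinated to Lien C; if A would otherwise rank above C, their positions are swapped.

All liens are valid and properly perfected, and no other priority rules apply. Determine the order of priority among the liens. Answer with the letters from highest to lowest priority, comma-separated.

By effective date, earliest first: B (Jan 3, 2024), A (Apr 7, 2025), C (Nov 24, 2025).
A is senior to C before the subordination, so the two trade places.

B, C, A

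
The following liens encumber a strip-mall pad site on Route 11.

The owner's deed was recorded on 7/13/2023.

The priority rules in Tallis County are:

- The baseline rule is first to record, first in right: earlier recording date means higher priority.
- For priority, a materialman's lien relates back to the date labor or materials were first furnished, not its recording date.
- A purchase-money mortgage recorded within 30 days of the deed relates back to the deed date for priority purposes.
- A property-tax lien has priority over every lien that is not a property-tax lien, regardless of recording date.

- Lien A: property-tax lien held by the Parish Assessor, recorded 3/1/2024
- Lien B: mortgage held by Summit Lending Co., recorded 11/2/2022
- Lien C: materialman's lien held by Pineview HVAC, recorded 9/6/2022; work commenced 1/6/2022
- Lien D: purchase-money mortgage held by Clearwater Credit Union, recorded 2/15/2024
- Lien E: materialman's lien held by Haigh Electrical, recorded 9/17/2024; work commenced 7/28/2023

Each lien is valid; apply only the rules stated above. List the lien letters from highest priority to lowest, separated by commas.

Effective dates: C relates back to 1/6/2022 (work commenced); D was recorded 217 days after the deed — beyond 30 days — so no relation-back applies; E relates back to 7/28/2023 (work commenced).
A, as a property-tax lien, has superpriority and ranks first.
Ordering the rest by effective date: C (1/6/2022), B (11/2/2022), E (7/28/2023), D (2/15/2024).

A, C, B, E, D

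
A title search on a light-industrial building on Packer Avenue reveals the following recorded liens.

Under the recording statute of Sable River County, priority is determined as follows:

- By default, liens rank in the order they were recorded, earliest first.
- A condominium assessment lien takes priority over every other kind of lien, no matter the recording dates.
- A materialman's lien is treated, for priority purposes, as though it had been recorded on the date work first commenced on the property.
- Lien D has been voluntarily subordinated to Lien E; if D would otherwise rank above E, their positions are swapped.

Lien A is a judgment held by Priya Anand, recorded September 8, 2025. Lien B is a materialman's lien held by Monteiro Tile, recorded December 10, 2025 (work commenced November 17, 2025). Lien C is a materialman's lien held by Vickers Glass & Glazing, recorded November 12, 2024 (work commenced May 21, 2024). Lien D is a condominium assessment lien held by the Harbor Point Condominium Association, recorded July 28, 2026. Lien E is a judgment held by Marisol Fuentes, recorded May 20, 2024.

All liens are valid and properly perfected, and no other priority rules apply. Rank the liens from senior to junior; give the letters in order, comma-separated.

E, D, C, A, B

First, effective dates: B relates back to November 17, 2025 (work commenced); C relates back to May 21, 2024 (work commenced).
D, as a condominium assessment lien, has superpriority and ranks first.
Remaining liens by effective date: E (May 20, 2024), C (May 21, 2024), A (September 8, 2025), B (November 17, 2025).
D would otherwise be senior to E, so under the subordination agreement D and E exchange positions.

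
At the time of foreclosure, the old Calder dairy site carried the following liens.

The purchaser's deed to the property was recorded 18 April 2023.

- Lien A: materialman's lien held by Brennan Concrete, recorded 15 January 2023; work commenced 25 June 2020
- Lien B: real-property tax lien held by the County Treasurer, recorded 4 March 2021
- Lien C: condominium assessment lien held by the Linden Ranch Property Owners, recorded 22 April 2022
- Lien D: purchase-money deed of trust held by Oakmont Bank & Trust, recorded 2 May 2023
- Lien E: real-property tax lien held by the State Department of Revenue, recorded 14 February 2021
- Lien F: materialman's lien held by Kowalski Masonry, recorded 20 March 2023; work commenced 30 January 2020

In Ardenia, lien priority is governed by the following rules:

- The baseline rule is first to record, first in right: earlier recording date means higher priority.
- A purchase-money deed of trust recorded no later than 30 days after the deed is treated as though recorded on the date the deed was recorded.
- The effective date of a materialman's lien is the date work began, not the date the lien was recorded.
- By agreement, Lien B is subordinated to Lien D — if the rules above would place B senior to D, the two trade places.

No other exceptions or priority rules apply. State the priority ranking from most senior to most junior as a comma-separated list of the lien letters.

Adjusting effective dates: A relates back to 25 June 2020 (work commenced); D was recorded within the 30-day window, so its effective date is the deed date 18 April 2023; F relates back to 30 January 2020 (work commenced).
Sorted by effective date: F (30 January 2020), A (25 June 2020), E (14 February 2021), B (4 March 2021), C (22 April 2022), D (18 April 2023).
B is senior to D before the subordination, so the two trade places.

F, A, E, D, C, B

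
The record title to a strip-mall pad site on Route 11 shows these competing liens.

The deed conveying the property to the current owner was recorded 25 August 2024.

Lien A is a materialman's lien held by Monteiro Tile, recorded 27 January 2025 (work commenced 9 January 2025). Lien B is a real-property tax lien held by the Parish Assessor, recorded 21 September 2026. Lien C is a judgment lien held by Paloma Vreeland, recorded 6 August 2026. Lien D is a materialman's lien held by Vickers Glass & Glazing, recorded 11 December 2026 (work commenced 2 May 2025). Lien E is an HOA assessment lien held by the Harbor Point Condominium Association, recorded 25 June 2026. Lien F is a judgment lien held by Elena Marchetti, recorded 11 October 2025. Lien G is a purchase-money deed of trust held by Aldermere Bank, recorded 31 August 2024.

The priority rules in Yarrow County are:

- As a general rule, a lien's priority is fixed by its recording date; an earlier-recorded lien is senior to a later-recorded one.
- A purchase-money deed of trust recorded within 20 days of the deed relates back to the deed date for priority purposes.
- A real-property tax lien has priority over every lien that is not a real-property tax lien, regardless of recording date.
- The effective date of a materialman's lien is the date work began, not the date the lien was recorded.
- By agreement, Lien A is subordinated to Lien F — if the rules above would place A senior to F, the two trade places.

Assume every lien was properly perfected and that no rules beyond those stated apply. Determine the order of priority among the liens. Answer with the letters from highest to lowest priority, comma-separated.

First, effective dates: A is treated as recorded 9 January 2025, the work-commencement date; D's effective date is 2 May 2025, when work began; G's effective date is the deed date, 25 August 2024.
B is a real-property tax lien, so it outranks all other liens regardless of date.
Remaining liens by effective date: G (25 August 2024), A (9 January 2025), D (2 May 2025), F (11 October 2025), E (25 June 2026), C (6 August 2026).
A is senior to F before the subordination, so the two trade places.

B, G, F, D, A, E, C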